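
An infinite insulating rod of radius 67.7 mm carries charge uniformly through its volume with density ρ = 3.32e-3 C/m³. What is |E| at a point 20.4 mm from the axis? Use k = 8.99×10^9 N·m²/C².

Take a coaxial cylindrical Gaussian surface of radius r = 20.4 mm and length L (r < R).
Enclosed charge per unit length: λ_enc = ρ·πr² = (3.32×10^-3)π(0.0204)² = 4.341×10^-6 C/m.
Applying ∮E·dA = Q_enc/ε₀ with the end caps contributing no flux:
E = 2k|λ_enc|/r = 2(8.99×10^9)(4.341e-6)/(0.0204) = 3.83×10^6 N/C.

E = 3.83×10^6 N/C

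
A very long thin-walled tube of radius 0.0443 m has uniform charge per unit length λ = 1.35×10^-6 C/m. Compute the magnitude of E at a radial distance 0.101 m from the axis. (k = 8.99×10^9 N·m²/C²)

By cylindrical symmetry E is radial; use a coaxial Gaussian cylinder of radius 0.101 m and length L (r > 0.0443 m).
The full line charge is enclosed: λ_enc = 1.35×10^-6 C/m.
By Gauss's law (flux through the curved wall only), E·2πrL = λ_enc L/ε₀.
E = 2k|λ_enc|/r = 2(8.99×10^9)(1.35e-6)/(0.101) = 2.40×10^5 N/C.

2.40×10^5 N/C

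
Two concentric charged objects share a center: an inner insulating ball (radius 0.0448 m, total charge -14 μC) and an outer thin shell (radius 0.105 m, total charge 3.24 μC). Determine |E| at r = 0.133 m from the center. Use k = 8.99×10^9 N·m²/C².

E ≈ 5.47×10^6 N/C

Take a concentric spherical Gaussian surface of radius r = 0.133 m (r > 0.105 m, enclosing both).
Q_enc = (-14 μC) + (3.24 μC) = -1.076×10^-5 C.
Since E is radial and uniform over the Gaussian sphere, Φ = E·4πr² = Q_enc/ε₀.
E = k|Q_enc|/r² = (8.99×10^9)(1.076×10^-5)/(0.133)² = 5.47e6 N/C.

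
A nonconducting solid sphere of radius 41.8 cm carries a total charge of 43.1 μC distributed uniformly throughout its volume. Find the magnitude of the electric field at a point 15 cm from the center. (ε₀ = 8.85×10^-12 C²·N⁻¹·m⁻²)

E ≈ 7.96e5 N/C

Symmetry ⇒ E = E(r) r̂. Gaussian sphere of radius r = 15 cm (r < R).
Only the charge within r is enclosed: Q_enc = Q·(r/R)³ = (43.1 μC)·(15 cm/41.8 cm)³ = 1.992e-6 C.
Applying ∮E·dA = Q_enc/ε₀ with Φ = E(4πr²):
E = |Q_enc|/(4πε₀r²) = (1.992×10^-6)/(4π·8.85×10^-12·(0.15)²) = 7.96×10^5 N/C.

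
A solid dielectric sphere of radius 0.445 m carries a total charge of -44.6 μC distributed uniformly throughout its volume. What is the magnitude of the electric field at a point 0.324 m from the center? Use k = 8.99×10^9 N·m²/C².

E = 1.47e6 N/C

Use a concentric Gaussian sphere at r = 0.324 m (r < R).
Only the charge within r is enclosed: Q_enc = Q·(r/R)³ = (-44.6 μC)·(0.324 m/0.445 m)³ = -1.721×10^-5 C.
Applying ∮E·dA = Q_enc/ε₀ with Φ = E(4πr²):
E = k|Q_enc|/r² = (8.99×10^9)(1.721e-5)/(0.324)² = 1.47×10^6 N/C.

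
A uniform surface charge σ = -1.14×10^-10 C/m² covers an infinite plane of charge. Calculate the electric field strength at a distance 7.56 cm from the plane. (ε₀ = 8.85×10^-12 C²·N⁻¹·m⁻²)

6.44 N/C

By planar symmetry E is perpendicular to the sheet and uniform; use a Gaussian pillbox with flat faces of area A on each side of the sheet.
Only the two end caps contribute flux: Φ = 2EA. With Q_enc = σA, Gauss's law gives E = |σ|/(2ε₀).
E = |σ|/(2ε₀) = (1.14×10^-10)/(2·8.85×10^-12) = 6.44 N/C.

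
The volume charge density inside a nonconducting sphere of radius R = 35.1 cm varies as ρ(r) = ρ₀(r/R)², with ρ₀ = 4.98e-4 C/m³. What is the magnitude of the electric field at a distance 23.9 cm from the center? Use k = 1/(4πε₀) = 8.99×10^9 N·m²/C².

By spherical symmetry E is radial; choose a Gaussian sphere of radius r = 23.9 cm (r < R).
Q_enc = ∫₀^r ρ(r')·4πr'² dr' = (4πρ₀/R²) ∫₀^r r'^4 dr' = 4πρ₀ r^5/(5·R²) = 7.922×10^-6 C.
By Gauss's law, ∮E·dA = E·4πr² = Q_enc/ε₀.
E = k|Q_enc|/r² = (8.99×10^9)(7.922×10^-6)/(0.239)² = 1.25×10^6 N/C.

|E| = 1.25×10^6 N/C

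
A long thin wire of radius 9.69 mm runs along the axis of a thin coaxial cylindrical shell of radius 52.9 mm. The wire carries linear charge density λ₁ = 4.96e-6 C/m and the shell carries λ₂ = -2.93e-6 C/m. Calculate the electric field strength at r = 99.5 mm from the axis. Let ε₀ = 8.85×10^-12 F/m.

Choose a coaxial cylinder of radius r = 99.5 mm (arbitrary length L) as the Gaussian surface (r > 52.9 mm, enclosing both).
λ_enc = λ₁ + λ₂ = (4.96×10^-6) + (-2.93×10^-6) = 2.03e-6 C/m.
Gauss's law: E·2πrL = λ_enc L/ε₀.
E = |λ_enc|/(2πε₀r) = (2.03×10^-6)/(2π·8.85×10^-12·0.0995) = 3.67×10^5 N/C.

|E| ≈ 3.67e5 V/m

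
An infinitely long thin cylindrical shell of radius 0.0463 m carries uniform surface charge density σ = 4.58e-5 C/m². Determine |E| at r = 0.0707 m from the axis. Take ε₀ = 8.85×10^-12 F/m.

3.39×10^6 N/C

Take a coaxial cylindrical Gaussian surface of radius r = 0.0707 m and length L (r > 0.0463 m).
The whole shell is enclosed: λ_enc = σ·2πR = (4.58e-5)·2π·(0.0463) = 1.332e-5 C/m.
Applying ∮E·dA = Q_enc/ε₀ with the end caps contributing no flux:
E = |λ_enc|/(2πε₀r) = (1.332e-5)/(2π·8.85×10^-12·0.0707) = 3.39e6 N/C.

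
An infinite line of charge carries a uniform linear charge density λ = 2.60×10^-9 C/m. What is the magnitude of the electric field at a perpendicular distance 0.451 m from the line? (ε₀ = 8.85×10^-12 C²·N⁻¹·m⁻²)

104 N/C

Take a coaxial cylindrical Gaussian surface of radius r = 0.451 m and length L.
Q_enc = λL, so λ_enc = 2.60×10^-9 C/m.
Applying ∮E·dA = Q_enc/ε₀ with the end caps contributing no flux:
E = |λ_enc|/(2πε₀r) = (2.60×10^-9)/(2π·8.85×10^-12·0.451) = 104 N/C.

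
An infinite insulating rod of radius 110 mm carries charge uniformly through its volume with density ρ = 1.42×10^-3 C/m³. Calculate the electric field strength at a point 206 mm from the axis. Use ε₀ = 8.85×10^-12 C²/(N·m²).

4.71e6 V/m

By cylindrical symmetry E is radial; use a coaxial Gaussian cylinder of radius 206 mm and length L (r > 110 mm, full cross-section enclosed).
λ_enc = ρ·πR² = (1.42×10^-3)π(0.11)² = 5.398×10^-5 C/m.
Since E is radial and uniform over the curved surface, Φ = E·2πrL = Q_enc/ε₀ = λ_enc L/ε₀.
E = |λ_enc|/(2πε₀r) = (5.398×10^-5)/(2π·8.85×10^-12·0.206) = 4.71×10^6 N/C.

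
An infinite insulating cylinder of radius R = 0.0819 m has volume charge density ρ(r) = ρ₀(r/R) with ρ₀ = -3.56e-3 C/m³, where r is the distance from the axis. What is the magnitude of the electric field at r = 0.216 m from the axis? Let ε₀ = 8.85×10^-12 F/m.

Coaxial Gaussian cylinder, radius r = 0.216 m, length L (r > R, full charge per length enclosed).
λ_enc = 2π ∫₀^R ρ₀(r'/R)^1 r' dr' = 2πρ₀R²/3 = -5.001×10^-5 C/m.
Since E is radial and uniform over the curved surface, Φ = E·2πrL = Q_enc/ε₀ = λ_enc L/ε₀.
E = |λ_enc|/(2πε₀r) = (5.001×10^-5)/(2π·8.85×10^-12·0.216) = 4.16e6 N/C.

4.16e6 N/C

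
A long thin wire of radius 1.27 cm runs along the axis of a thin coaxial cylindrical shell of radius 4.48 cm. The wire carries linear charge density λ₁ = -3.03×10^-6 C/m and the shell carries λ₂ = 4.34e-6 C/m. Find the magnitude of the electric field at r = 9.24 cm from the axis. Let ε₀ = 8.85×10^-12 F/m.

Coaxial Gaussian cylinder, radius r = 9.24 cm, length L (r > 4.48 cm, enclosing both).
λ_enc = λ₁ + λ₂ = (-3.03×10^-6) + (4.34e-6) = 1.31×10^-6 C/m.
By Gauss's law (flux through the curved wall only), E·2πrL = λ_enc L/ε₀.
E = |λ_enc|/(2πε₀r) = (1.31×10^-6)/(2π·8.85×10^-12·0.0924) = 2.55×10^5 N/C.

|E| ≈ 2.55×10^5 N/C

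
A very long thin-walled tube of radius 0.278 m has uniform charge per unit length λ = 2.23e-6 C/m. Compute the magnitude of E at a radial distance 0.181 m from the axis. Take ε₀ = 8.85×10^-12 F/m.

Choose a coaxial cylinder of radius r = 0.181 m (arbitrary length L) as the Gaussian surface (r < 0.278 m, inside the shell).
All the surface charge lies outside this cylinder: Q_enc = 0, hence E = 0.

E = 0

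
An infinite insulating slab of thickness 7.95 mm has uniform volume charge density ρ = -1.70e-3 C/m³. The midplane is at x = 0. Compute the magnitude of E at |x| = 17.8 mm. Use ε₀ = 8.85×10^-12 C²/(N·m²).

|E| ≈ 7.64×10^5 V/m

The point |x| = 17.8 mm lies outside the slab (half-thickness 0.003975 m). A symmetric pillbox spanning the full slab encloses Q_enc = ρ·d·A.
Flux = 2EA ⇒ E = |ρ|d/(2ε₀), independent of distance outside.
E = (1.70e-3)(0.00795)/(2·8.85×10^-12) = 7.64×10^5 N/C.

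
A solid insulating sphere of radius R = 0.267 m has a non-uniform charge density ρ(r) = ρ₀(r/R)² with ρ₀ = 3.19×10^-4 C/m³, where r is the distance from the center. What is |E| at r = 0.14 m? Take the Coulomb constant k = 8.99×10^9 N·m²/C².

|E| ≈ 2.77×10^5 N/C

Symmetry ⇒ E = E(r) r̂. Gaussian sphere of radius r = 0.14 m (r < R).
Q_enc = ∫₀^r ρ(r')·4πr'² dr' = (4πρ₀/R²) ∫₀^r r'^4 dr' = 4πρ₀ r^5/(5·R²) = 6.049×10^-7 C.
Since E is radial and uniform over the Gaussian sphere, Φ = E·4πr² = Q_enc/ε₀.
E = k|Q_enc|/r² = (8.99×10^9)(6.049×10^-7)/(0.14)² = 2.77e5 N/C.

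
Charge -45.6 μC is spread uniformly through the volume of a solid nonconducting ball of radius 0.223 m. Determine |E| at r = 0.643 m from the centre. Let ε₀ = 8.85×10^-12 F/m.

E = 9.92×10^5 N/C

Symmetry ⇒ E = E(r) r̂. Gaussian sphere of radius r = 0.643 m (r > R, so the entire charge is enclosed).
Q_enc = -45.6 μC = -4.56e-5 C.
By Gauss's law, ∮E·dA = E·4πr² = Q_enc/ε₀.
E = |Q_enc|/(4πε₀r²) = (4.56×10^-5)/(4π·8.85×10^-12·(0.643)²) = 9.92×10^5 N/C.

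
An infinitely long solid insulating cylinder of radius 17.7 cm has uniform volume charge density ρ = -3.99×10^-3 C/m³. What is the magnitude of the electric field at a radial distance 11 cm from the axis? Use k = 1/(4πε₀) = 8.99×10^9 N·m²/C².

|E| = 2.48×10^7 V/m

Coaxial Gaussian cylinder, radius r = 11 cm, length L (r < R).
Charge inside radius r per length L is ρ·πr²·L, so λ_enc = ρπr² = -1.517×10^-4 C/m.
Applying ∮E·dA = Q_enc/ε₀ with the end caps contributing no flux:
E = 2k|λ_enc|/r = 2(8.99×10^9)(1.517×10^-4)/(0.11) = 2.48e7 N/C.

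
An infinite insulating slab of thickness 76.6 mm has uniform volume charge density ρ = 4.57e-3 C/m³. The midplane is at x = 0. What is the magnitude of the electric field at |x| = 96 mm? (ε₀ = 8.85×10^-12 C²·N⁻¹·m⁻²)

The point |x| = 96 mm lies outside the slab (half-thickness 0.0383 m). A symmetric pillbox spanning the full slab encloses Q_enc = ρ·d·A.
Flux = 2EA ⇒ E = |ρ|d/(2ε₀), independent of distance outside.
E = (4.57×10^-3)(0.0766)/(2·8.85×10^-12) = 1.98×10^7 N/C.

1.98×10^7 V/m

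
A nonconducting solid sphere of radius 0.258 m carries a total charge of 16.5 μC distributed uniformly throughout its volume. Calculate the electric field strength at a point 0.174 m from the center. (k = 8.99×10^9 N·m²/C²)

Use a concentric Gaussian sphere at r = 0.174 m (r < R).
For a uniform sphere the enclosed fraction is (r/R)³, so Q_enc = (16.5 μC)(0.174/0.258)³ = 5.061×10^-6 C.
Since E is radial and uniform over the Gaussian sphere, Φ = E·4πr² = Q_enc/ε₀.
E = k|Q_enc|/r² = (8.99×10^9)(5.061e-6)/(0.174)² = 1.50e6 N/C.

|E| ≈ 1.50×10^6 N/C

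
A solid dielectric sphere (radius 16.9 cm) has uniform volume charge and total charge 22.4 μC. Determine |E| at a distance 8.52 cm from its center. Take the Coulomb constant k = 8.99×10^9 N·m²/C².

By spherical symmetry E is radial; choose a Gaussian sphere of radius r = 8.52 cm (r < R).
For a uniform sphere the enclosed fraction is (r/R)³, so Q_enc = (22.4 μC)(0.0852/0.169)³ = 2.87e-6 C.
Gauss's law: E·4πr² = Q_enc/ε₀.
E = k|Q_enc|/r² = (8.99×10^9)(2.87e-6)/(0.0852)² = 3.55×10^6 N/C.

|E| = 3.55×10^6 N/C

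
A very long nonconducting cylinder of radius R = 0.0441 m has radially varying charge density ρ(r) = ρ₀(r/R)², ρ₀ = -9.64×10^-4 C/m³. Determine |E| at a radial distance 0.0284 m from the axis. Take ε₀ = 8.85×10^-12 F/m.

E = 3.21×10^5 N/C

Choose a coaxial cylinder of radius r = 0.0284 m (arbitrary length L) as the Gaussian surface (r < R).
λ_enc = ∫₀^r ρ(r')·2πr' dr' = (2πρ₀/R²)·r^4/4 = -5.065e-7 C/m.
By Gauss's law (flux through the curved wall only), E·2πrL = λ_enc L/ε₀.
E = |λ_enc|/(2πε₀r) = (5.065e-7)/(2π·8.85×10^-12·0.0284) = 3.21×10^5 N/C.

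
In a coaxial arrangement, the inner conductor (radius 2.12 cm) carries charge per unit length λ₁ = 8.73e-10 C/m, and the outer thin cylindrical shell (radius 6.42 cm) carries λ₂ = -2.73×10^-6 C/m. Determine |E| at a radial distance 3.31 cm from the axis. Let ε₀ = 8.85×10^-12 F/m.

Take a coaxial cylindrical Gaussian surface of radius r = 3.31 cm and length L (between the conductors, 2.12 cm < r < 6.42 cm).
Only the inner wire is enclosed; the outer shell contributes nothing inside itself. λ_enc = λ₁ = 8.73e-10 C/m.
Applying ∮E·dA = Q_enc/ε₀ with the end caps contributing no flux:
E = |λ_enc|/(2πε₀r) = (8.73e-10)/(2π·8.85×10^-12·0.0331) = 474 N/C.

E = 474 N/C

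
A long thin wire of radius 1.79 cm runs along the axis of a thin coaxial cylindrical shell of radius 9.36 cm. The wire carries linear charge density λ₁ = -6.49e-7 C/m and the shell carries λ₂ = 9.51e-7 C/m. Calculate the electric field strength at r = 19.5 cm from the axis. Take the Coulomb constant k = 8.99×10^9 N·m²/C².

Choose a coaxial cylinder of radius r = 19.5 cm (arbitrary length L) as the Gaussian surface (r > 9.36 cm, enclosing both).
λ_enc = λ₁ + λ₂ = (-6.49e-7) + (9.51×10^-7) = 3.02×10^-7 C/m.
By Gauss's law (flux through the curved wall only), E·2πrL = λ_enc L/ε₀.
E = 2k|λ_enc|/r = 2(8.99×10^9)(3.02×10^-7)/(0.195) = 2.78e4 N/C.

2.78×10^4 N/C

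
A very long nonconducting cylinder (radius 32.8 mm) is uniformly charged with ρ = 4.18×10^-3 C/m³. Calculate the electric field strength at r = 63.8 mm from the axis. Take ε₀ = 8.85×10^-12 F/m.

Coaxial Gaussian cylinder, radius r = 63.8 mm, length L (r > 32.8 mm, full cross-section enclosed).
λ_enc = ρ·πR² = (4.18e-3)π(0.0328)² = 1.413×10^-5 C/m.
Since E is radial and uniform over the curved surface, Φ = E·2πrL = Q_enc/ε₀ = λ_enc L/ε₀.
E = |λ_enc|/(2πε₀r) = (1.413e-5)/(2π·8.85×10^-12·0.0638) = 3.98e6 N/C.

3.98e6 V/m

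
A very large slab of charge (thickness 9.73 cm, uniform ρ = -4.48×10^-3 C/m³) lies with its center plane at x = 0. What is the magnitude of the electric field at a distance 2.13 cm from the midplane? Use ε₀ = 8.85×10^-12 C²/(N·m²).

|E| = 1.08×10^7 V/m

By symmetry E is perpendicular to the slab. A Gaussian pillbox from −2.13 cm to +2.13 cm (face area A) lies entirely within the slab.
Q_enc = ρ·(2x)·A and flux = 2EA, so 2EA = 2ρxA/ε₀ ⇒ E = |ρ|x/ε₀.
E = (4.48×10^-3)(0.0213)/(8.85×10^-12) = 1.08×10^7 N/C.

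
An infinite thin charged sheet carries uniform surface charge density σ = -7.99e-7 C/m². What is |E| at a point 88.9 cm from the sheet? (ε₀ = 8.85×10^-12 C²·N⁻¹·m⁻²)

|E| = 4.51×10^4 N/C

By planar symmetry E is perpendicular to the sheet and uniform; use a Gaussian pillbox with flat faces of area A on each side of the sheet.
Only the two end caps contribute flux: Φ = 2EA. With Q_enc = σA, Gauss's law gives E = |σ|/(2ε₀).
E = |σ|/(2ε₀) = (7.99×10^-7)/(2·8.85×10^-12) = 4.51×10^4 N/C.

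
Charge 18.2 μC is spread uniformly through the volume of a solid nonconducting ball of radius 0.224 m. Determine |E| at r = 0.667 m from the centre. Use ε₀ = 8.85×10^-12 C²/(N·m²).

3.68×10^5 N/C

Symmetry ⇒ E = E(r) r̂. Gaussian sphere of radius r = 0.667 m (r > R, so the entire charge is enclosed).
Q_enc = 18.2 μC = 1.82×10^-5 C.
By Gauss's law, ∮E·dA = E·4πr² = Q_enc/ε₀.
E = |Q_enc|/(4πε₀r²) = (1.82e-5)/(4π·8.85×10^-12·(0.667)²) = 3.68×10^5 N/C.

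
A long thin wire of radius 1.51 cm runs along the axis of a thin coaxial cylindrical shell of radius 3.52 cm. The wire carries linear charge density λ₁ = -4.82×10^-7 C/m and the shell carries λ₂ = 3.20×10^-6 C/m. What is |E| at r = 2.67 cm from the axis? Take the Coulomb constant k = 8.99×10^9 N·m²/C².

Take a coaxial cylindrical Gaussian surface of radius r = 2.67 cm and length L (between the conductors, 1.51 cm < r < 3.52 cm).
Only the inner wire is enclosed; the outer shell contributes nothing inside itself. λ_enc = λ₁ = -4.82×10^-7 C/m.
Since E is radial and uniform over the curved surface, Φ = E·2πrL = Q_enc/ε₀ = λ_enc L/ε₀.
E = 2k|λ_enc|/r = 2(8.99×10^9)(4.82×10^-7)/(0.0267) = 3.25×10^5 N/C.

|E| ≈ 3.25×10^5 N/C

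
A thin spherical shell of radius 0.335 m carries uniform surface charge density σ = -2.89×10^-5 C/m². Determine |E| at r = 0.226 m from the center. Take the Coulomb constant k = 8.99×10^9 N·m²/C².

By spherical symmetry E is radial; choose a Gaussian sphere of radius r = 0.226 m (inside the shell, r < 0.335 m).
All the charge is outside the Gaussian surface: Q_enc = 0, hence E = 0 everywhere inside the shell.

|E| = 0 V/m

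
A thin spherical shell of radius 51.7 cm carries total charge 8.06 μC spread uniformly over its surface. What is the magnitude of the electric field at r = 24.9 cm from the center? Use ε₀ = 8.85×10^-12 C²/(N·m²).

E = 0 (no enclosed charge)

Use a concentric Gaussian sphere at r = 24.9 cm (inside the shell, r < 51.7 cm).
All the charge is outside the Gaussian surface: Q_enc = 0, hence E = 0 everywhere inside the shell.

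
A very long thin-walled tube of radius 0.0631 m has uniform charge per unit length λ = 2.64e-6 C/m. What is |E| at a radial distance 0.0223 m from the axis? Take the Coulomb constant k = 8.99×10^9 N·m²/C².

Take a coaxial cylindrical Gaussian surface of radius r = 0.0223 m and length L (r < 0.0631 m, inside the shell).
All the surface charge lies outside this cylinder: Q_enc = 0, hence E = 0.

E = 0 (no enclosed charge)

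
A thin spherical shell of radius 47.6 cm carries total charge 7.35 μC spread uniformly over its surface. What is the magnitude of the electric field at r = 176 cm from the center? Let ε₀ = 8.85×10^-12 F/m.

Symmetry ⇒ E = E(r) r̂. Gaussian sphere of radius r = 176 cm (r > 47.6 cm).
The entire shell is enclosed: Q_enc = 7.35e-6 C.
Applying ∮E·dA = Q_enc/ε₀ with Φ = E(4πr²):
E = |Q_enc|/(4πε₀r²) = (7.35×10^-6)/(4π·8.85×10^-12·(1.76)²) = 2.13×10^4 N/C.

E ≈ 2.13×10^4 V/m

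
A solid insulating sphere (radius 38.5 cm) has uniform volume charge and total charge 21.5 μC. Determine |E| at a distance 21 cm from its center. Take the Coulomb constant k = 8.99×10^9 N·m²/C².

|E| = 7.11×10^5 N/C

Symmetry ⇒ E = E(r) r̂. Gaussian sphere of radius r = 21 cm (r < R).
For a uniform sphere the enclosed fraction is (r/R)³, so Q_enc = (21.5 μC)(0.21/0.385)³ = 3.489×10^-6 C.
Applying ∮E·dA = Q_enc/ε₀ with Φ = E(4πr²):
E = k|Q_enc|/r² = (8.99×10^9)(3.489e-6)/(0.21)² = 7.11×10^5 N/C.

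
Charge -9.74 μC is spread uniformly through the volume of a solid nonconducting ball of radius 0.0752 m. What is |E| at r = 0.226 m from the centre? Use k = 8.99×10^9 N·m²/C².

E = 1.71×10^6 N/C

Use a concentric Gaussian sphere at r = 0.226 m (r > R, so the entire charge is enclosed).
Q_enc = -9.74 μC = -9.74×10^-6 C.
By Gauss's law, ∮E·dA = E·4πr² = Q_enc/ε₀.
E = k|Q_enc|/r² = (8.99×10^9)(9.74×10^-6)/(0.226)² = 1.71×10^6 N/C.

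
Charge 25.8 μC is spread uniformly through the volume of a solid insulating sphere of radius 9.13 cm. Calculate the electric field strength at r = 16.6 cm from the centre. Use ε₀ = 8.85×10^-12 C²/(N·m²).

8.42×10^6 N/C

By spherical symmetry E is radial; choose a Gaussian sphere of radius r = 16.6 cm (r > R, so the entire charge is enclosed).
Q_enc = 25.8 μC = 2.58×10^-5 C.
Since E is radial and uniform over the Gaussian sphere, Φ = E·4πr² = Q_enc/ε₀.
E = |Q_enc|/(4πε₀r²) = (2.58×10^-5)/(4π·8.85×10^-12·(0.166)²) = 8.42e6 N/C.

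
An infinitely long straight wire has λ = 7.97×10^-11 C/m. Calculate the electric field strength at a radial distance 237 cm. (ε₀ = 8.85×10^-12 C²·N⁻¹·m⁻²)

|E| = 0.605 N/C

Choose a coaxial cylinder of radius r = 237 cm (arbitrary length L) as the Gaussian surface.
Q_enc = λL, so λ_enc = 7.97×10^-11 C/m.
By Gauss's law (flux through the curved wall only), E·2πrL = λ_enc L/ε₀.
E = |λ_enc|/(2πε₀r) = (7.97×10^-11)/(2π·8.85×10^-12·2.37) = 0.605 N/C.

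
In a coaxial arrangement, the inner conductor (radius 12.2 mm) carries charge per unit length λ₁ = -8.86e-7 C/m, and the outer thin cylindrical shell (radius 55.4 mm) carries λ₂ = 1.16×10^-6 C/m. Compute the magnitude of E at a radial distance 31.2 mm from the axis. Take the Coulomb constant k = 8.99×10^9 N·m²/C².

E = 5.11×10^5 N/C

Coaxial Gaussian cylinder, radius r = 31.2 mm, length L (between the conductors, 12.2 mm < r < 55.4 mm).
The shell at 55.4 mm lies outside the Gaussian surface, so λ_enc = λ₁ = -8.86×10^-7 C/m.
By Gauss's law (flux through the curved wall only), E·2πrL = λ_enc L/ε₀.
E = 2k|λ_enc|/r = 2(8.99×10^9)(8.86e-7)/(0.0312) = 5.11×10^5 N/C.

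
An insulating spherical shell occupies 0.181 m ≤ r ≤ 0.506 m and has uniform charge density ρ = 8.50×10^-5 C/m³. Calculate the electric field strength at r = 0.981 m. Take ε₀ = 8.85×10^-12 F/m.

Take a concentric spherical Gaussian surface of radius r = 0.981 m (r > 0.506 m, enclosing the whole shell).
Q_enc = ρ·(4π/3)(b³ − a³) = (8.50e-5)·(4π/3)·((0.506)³ − (0.181)³) = 4.402×10^-5 C.
By Gauss's law, ∮E·dA = E·4πr² = Q_enc/ε₀.
E = |Q_enc|/(4πε₀r²) = (4.402×10^-5)/(4π·8.85×10^-12·(0.981)²) = 4.11e5 N/C.

|E| ≈ 4.11×10^5 N/C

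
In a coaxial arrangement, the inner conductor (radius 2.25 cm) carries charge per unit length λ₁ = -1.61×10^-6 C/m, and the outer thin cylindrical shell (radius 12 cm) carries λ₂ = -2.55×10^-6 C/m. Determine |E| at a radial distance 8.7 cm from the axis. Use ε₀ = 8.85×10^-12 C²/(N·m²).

Take a coaxial cylindrical Gaussian surface of radius r = 8.7 cm and length L (between the conductors, 2.25 cm < r < 12 cm).
Only the inner wire is enclosed; the outer shell contributes nothing inside itself. λ_enc = λ₁ = -1.61×10^-6 C/m.
Since E is radial and uniform over the curved surface, Φ = E·2πrL = Q_enc/ε₀ = λ_enc L/ε₀.
E = |λ_enc|/(2πε₀r) = (1.61×10^-6)/(2π·8.85×10^-12·0.087) = 3.33×10^5 N/C.

E ≈ 3.33e5 V/m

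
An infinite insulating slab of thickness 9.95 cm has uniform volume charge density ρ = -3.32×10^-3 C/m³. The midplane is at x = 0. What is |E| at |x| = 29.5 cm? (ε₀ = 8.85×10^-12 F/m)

E ≈ 1.87×10^7 N/C

The point |x| = 29.5 cm lies outside the slab (half-thickness 0.04975 m). A symmetric pillbox spanning the full slab encloses Q_enc = ρ·d·A.
Flux = 2EA ⇒ E = |ρ|d/(2ε₀), independent of distance outside.
E = (3.32×10^-3)(0.0995)/(2·8.85×10^-12) = 1.87×10^7 N/C.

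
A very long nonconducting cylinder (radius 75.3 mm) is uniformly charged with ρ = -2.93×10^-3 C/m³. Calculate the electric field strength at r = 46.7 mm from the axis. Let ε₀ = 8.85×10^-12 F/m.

Coaxial Gaussian cylinder, radius r = 46.7 mm, length L (r < R).
Charge inside radius r per length L is ρ·πr²·L, so λ_enc = ρπr² = -2.007×10^-5 C/m.
Applying ∮E·dA = Q_enc/ε₀ with the end caps contributing no flux:
E = |λ_enc|/(2πε₀r) = (2.007×10^-5)/(2π·8.85×10^-12·0.0467) = 7.73e6 N/C.

E ≈ 7.73×10^6 N/C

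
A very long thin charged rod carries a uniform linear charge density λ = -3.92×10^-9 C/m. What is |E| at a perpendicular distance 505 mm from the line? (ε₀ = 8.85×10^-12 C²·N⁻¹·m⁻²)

Take a coaxial cylindrical Gaussian surface of radius r = 505 mm and length L.
Q_enc = λL, so λ_enc = -3.92×10^-9 C/m.
By Gauss's law (flux through the curved wall only), E·2πrL = λ_enc L/ε₀.
E = |λ_enc|/(2πε₀r) = (3.92×10^-9)/(2π·8.85×10^-12·0.505) = 140 N/C.

E ≈ 140 N/C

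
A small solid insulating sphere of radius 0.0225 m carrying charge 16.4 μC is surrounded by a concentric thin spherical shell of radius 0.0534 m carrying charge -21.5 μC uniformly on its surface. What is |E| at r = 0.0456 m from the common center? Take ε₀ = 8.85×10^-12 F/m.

E ≈ 7.09e7 N/C

Take a concentric spherical Gaussian surface of radius r = 0.0456 m (between the bodies, 0.0225 m < r < 0.0534 m).
Only the inner charge is enclosed; the outer shell contributes nothing inside itself. Q_enc = 16.4 μC = 1.64e-5 C.
Since E is radial and uniform over the Gaussian sphere, Φ = E·4πr² = Q_enc/ε₀.
E = |Q_enc|/(4πε₀r²) = (1.64e-5)/(4π·8.85×10^-12·(0.0456)²) = 7.09e7 N/C.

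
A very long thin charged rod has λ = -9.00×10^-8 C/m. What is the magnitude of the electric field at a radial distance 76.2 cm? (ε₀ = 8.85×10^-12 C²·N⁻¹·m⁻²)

By cylindrical symmetry E is radial; use a coaxial Gaussian cylinder of radius 76.2 cm and length L.
Q_enc = λL, so λ_enc = -9.00×10^-8 C/m.
Applying ∮E·dA = Q_enc/ε₀ with the end caps contributing no flux:
E = |λ_enc|/(2πε₀r) = (9.00×10^-8)/(2π·8.85×10^-12·0.762) = 2.12×10^3 N/C.

E = 2.12×10^3 N/C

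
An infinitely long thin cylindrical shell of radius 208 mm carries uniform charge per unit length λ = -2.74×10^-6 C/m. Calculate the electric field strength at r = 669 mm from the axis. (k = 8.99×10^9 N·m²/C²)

|E| = 7.36×10^4 V/m

By cylindrical symmetry E is radial; use a coaxial Gaussian cylinder of radius 669 mm and length L (r > 208 mm).
The full line charge is enclosed: λ_enc = -2.74×10^-6 C/m.
Gauss's law: E·2πrL = λ_enc L/ε₀.
E = 2k|λ_enc|/r = 2(8.99×10^9)(2.74e-6)/(0.669) = 7.36×10^4 N/C.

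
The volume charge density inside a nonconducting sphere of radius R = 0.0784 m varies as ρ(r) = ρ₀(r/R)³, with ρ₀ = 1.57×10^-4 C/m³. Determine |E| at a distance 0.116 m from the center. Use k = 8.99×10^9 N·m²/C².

Take a concentric spherical Gaussian surface of radius r = 0.116 m (r > R, all charge enclosed).
Q_enc = 4π ∫₀^R ρ₀(r'/R)^3 r'² dr' = 4πρ₀R³/6 = 1.585×10^-7 C.
Gauss's law: E·4πr² = Q_enc/ε₀.
E = k|Q_enc|/r² = (8.99×10^9)(1.585×10^-7)/(0.116)² = 1.06×10^5 N/C.

E = 1.06×10^5 V/m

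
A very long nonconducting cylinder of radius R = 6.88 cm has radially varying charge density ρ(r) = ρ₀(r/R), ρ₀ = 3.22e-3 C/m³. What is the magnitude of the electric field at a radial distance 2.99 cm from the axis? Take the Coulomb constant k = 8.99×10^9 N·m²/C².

Coaxial Gaussian cylinder, radius r = 2.99 cm, length L (r < R).
Integrating ρ over the cross-section to radius r: λ_enc = (2πρ₀/R) ∫₀^r r'^2 dr' = 2πρ₀ r^3/(3·R) = 2.62×10^-6 C/m.
Since E is radial and uniform over the curved surface, Φ = E·2πrL = Q_enc/ε₀ = λ_enc L/ε₀.
E = 2k|λ_enc|/r = 2(8.99×10^9)(2.62×10^-6)/(0.0299) = 1.58×10^6 N/C.

|E| = 1.58×10^6 N/C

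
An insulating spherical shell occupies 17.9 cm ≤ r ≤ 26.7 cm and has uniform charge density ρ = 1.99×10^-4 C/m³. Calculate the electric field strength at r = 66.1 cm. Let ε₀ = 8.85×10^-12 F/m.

Take a concentric spherical Gaussian surface of radius r = 66.1 cm (r > 26.7 cm, enclosing the whole shell).
Q_enc = ρ·(4π/3)(b³ − a³) = (1.99e-4)·(4π/3)·((0.267)³ − (0.179)³) = 1.109×10^-5 C.
Since E is radial and uniform over the Gaussian sphere, Φ = E·4πr² = Q_enc/ε₀.
E = |Q_enc|/(4πε₀r²) = (1.109×10^-5)/(4π·8.85×10^-12·(0.661)²) = 2.28×10^5 N/C.

|E| ≈ 2.28×10^5 V/m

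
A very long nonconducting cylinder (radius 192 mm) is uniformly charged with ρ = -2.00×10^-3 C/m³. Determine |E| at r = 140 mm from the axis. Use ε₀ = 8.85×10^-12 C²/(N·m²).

Take a coaxial cylindrical Gaussian surface of radius r = 140 mm and length L (r < R).
Charge inside radius r per length L is ρ·πr²·L, so λ_enc = ρπr² = -1.232×10^-4 C/m.
Applying ∮E·dA = Q_enc/ε₀ with the end caps contributing no flux:
E = |λ_enc|/(2πε₀r) = (1.232×10^-4)/(2π·8.85×10^-12·0.14) = 1.58×10^7 N/C.

E ≈ 1.58×10^7 N/C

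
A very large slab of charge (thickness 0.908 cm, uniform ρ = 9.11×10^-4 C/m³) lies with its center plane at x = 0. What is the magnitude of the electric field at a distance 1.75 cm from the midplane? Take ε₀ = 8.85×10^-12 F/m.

|E| ≈ 4.67×10^5 N/C

The point |x| = 1.75 cm lies outside the slab (half-thickness 0.00454 m). A symmetric pillbox spanning the full slab encloses Q_enc = ρ·d·A.
Flux = 2EA ⇒ E = |ρ|d/(2ε₀), independent of distance outside.
E = (9.11×10^-4)(0.00908)/(2·8.85×10^-12) = 4.67×10^5 N/C.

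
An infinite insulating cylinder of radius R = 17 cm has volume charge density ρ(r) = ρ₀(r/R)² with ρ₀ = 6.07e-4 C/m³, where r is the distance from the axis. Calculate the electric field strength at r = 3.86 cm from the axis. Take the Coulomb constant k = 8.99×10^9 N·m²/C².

3.41×10^4 N/C

By cylindrical symmetry E is radial; use a coaxial Gaussian cylinder of radius 3.86 cm and length L (r < R).
Integrating ρ over the cross-section to radius r: λ_enc = (2πρ₀/R²) ∫₀^r r'^3 dr' = 2πρ₀ r^4/(4·R²) = 7.324e-8 C/m.
By Gauss's law (flux through the curved wall only), E·2πrL = λ_enc L/ε₀.
E = 2k|λ_enc|/r = 2(8.99×10^9)(7.324×10^-8)/(0.0386) = 3.41×10^4 N/C.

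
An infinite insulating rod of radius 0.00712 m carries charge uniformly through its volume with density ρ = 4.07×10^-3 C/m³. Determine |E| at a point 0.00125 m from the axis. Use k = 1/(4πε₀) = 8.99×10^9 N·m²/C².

Coaxial Gaussian cylinder, radius r = 0.00125 m, length L (r < R).
Enclosed charge per unit length: λ_enc = ρ·πr² = (4.07×10^-3)π(0.00125)² = 1.998e-8 C/m.
Gauss's law: E·2πrL = λ_enc L/ε₀.
E = 2k|λ_enc|/r = 2(8.99×10^9)(1.998e-8)/(0.00125) = 2.87e5 N/C.

2.87×10^5 V/m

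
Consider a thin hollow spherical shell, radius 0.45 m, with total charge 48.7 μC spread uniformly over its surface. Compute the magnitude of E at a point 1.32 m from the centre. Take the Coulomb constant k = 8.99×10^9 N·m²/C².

By spherical symmetry E is radial; choose a Gaussian sphere of radius r = 1.32 m (r > 0.45 m).
The entire shell is enclosed: Q_enc = 4.87×10^-5 C.
Since E is radial and uniform over the Gaussian sphere, Φ = E·4πr² = Q_enc/ε₀.
E = k|Q_enc|/r² = (8.99×10^9)(4.87×10^-5)/(1.32)² = 2.51×10^5 N/C.

E ≈ 2.51×10^5 N/C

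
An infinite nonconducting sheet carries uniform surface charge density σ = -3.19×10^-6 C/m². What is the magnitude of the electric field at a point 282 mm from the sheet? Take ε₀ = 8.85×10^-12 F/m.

|E| = 1.80×10^5 N/C

The symmetry is planar: E is normal to the sheet and the same magnitude on both sides. Take a pillbox straddling the sheet with end-cap area A.
Only the two end caps contribute flux: Φ = 2EA. With Q_enc = σA, Gauss's law gives E = |σ|/(2ε₀).
E = |σ|/(2ε₀) = (3.19×10^-6)/(2·8.85×10^-12) = 1.80×10^5 N/C.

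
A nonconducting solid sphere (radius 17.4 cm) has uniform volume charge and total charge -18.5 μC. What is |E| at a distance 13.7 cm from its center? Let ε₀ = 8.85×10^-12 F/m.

E ≈ 4.33e6 V/m

By spherical symmetry E is radial; choose a Gaussian sphere of radius r = 13.7 cm (r < R).
Only the charge within r is enclosed: Q_enc = Q·(r/R)³ = (-18.5 μC)·(13.7 cm/17.4 cm)³ = -9.03×10^-6 C.
Since E is radial and uniform over the Gaussian sphere, Φ = E·4πr² = Q_enc/ε₀.
E = |Q_enc|/(4πε₀r²) = (9.03e-6)/(4π·8.85×10^-12·(0.137)²) = 4.33e6 N/C.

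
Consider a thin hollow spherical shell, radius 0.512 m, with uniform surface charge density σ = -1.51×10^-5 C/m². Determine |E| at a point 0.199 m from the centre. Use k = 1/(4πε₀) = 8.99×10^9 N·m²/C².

|E| = 0 N/C

Take a concentric spherical Gaussian surface of radius r = 0.199 m (inside the shell, r < 0.512 m).
All the charge is outside the Gaussian surface: Q_enc = 0, hence E = 0 everywhere inside the shell.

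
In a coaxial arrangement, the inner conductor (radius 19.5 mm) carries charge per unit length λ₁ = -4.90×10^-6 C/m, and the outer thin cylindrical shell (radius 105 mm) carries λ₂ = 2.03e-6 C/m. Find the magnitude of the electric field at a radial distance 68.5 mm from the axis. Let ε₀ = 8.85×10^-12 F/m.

|E| ≈ 1.29×10^6 V/m

Take a coaxial cylindrical Gaussian surface of radius r = 68.5 mm and length L (between the conductors, 19.5 mm < r < 105 mm).
Only the inner wire is enclosed; the outer shell contributes nothing inside itself. λ_enc = λ₁ = -4.90×10^-6 C/m.
Applying ∮E·dA = Q_enc/ε₀ with the end caps contributing no flux:
E = |λ_enc|/(2πε₀r) = (4.90×10^-6)/(2π·8.85×10^-12·0.0685) = 1.29×10^6 N/C.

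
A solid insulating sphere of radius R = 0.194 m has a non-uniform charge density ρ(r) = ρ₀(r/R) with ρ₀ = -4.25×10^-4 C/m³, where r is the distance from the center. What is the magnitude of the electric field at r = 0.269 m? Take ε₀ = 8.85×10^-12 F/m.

Symmetry ⇒ E = E(r) r̂. Gaussian sphere of radius r = 0.269 m (r > R, all charge enclosed).
Q_enc = 4π ∫₀^R ρ₀(r'/R)^1 r'² dr' = 4πρ₀R³/4 = -9.749×10^-6 C.
By Gauss's law, ∮E·dA = E·4πr² = Q_enc/ε₀.
E = |Q_enc|/(4πε₀r²) = (9.749×10^-6)/(4π·8.85×10^-12·(0.269)²) = 1.21×10^6 N/C.

E = 1.21e6 V/m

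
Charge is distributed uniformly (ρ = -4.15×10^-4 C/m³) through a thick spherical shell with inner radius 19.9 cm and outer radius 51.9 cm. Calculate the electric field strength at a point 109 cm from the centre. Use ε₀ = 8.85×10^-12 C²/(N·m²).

By spherical symmetry E is radial; choose a Gaussian sphere of radius r = 109 cm (r > 51.9 cm, enclosing the whole shell).
Q_enc = ρ·(4π/3)(b³ − a³) = (-4.15×10^-4)·(4π/3)·((0.519)³ − (0.199)³) = -2.293×10^-4 C.
Applying ∮E·dA = Q_enc/ε₀ with Φ = E(4πr²):
E = |Q_enc|/(4πε₀r²) = (2.293×10^-4)/(4π·8.85×10^-12·(1.09)²) = 1.74e6 N/C.

1.74×10^6 N/C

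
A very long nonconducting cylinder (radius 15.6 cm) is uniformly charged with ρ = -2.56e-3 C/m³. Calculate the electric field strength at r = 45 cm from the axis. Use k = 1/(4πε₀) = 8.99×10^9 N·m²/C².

E = 7.82×10^6 N/C

Take a coaxial cylindrical Gaussian surface of radius r = 45 cm and length L (r > 15.6 cm, full cross-section enclosed).
λ_enc = ρ·πR² = (-2.56×10^-3)π(0.156)² = -1.957×10^-4 C/m.
By Gauss's law (flux through the curved wall only), E·2πrL = λ_enc L/ε₀.
E = 2k|λ_enc|/r = 2(8.99×10^9)(1.957×10^-4)/(0.45) = 7.82e6 N/C.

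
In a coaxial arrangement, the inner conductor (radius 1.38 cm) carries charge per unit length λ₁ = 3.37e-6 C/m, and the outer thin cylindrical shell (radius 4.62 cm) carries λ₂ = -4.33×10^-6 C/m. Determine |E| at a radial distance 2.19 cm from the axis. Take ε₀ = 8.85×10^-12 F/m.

E ≈ 2.77e6 N/C

By cylindrical symmetry E is radial; use a coaxial Gaussian cylinder of radius 2.19 cm and length L (between the conductors, 1.38 cm < r < 4.62 cm).
Only the inner wire is enclosed; the outer shell contributes nothing inside itself. λ_enc = λ₁ = 3.37×10^-6 C/m.
Gauss's law: E·2πrL = λ_enc L/ε₀.
E = |λ_enc|/(2πε₀r) = (3.37×10^-6)/(2π·8.85×10^-12·0.0219) = 2.77×10^6 N/C.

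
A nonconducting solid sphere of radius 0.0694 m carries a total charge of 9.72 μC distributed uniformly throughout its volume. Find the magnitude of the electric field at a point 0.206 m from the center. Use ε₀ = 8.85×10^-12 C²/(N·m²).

E = 2.06e6 V/m

Use a concentric Gaussian sphere at r = 0.206 m (r > R, so the entire charge is enclosed).
Q_enc = 9.72 μC = 9.72×10^-6 C.
By Gauss's law, ∮E·dA = E·4πr² = Q_enc/ε₀.
E = |Q_enc|/(4πε₀r²) = (9.72e-6)/(4π·8.85×10^-12·(0.206)²) = 2.06×10^6 N/C.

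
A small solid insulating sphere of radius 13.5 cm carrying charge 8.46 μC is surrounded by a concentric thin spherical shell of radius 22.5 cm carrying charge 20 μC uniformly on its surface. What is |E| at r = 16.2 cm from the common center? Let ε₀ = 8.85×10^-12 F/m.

Use a concentric Gaussian sphere at r = 16.2 cm (between the bodies, 13.5 cm < r < 22.5 cm).
Only the inner charge is enclosed; the outer shell contributes nothing inside itself. Q_enc = 8.46 μC = 8.46×10^-6 C.
Since E is radial and uniform over the Gaussian sphere, Φ = E·4πr² = Q_enc/ε₀.
E = |Q_enc|/(4πε₀r²) = (8.46×10^-6)/(4π·8.85×10^-12·(0.162)²) = 2.90×10^6 N/C.

2.90×10^6 N/C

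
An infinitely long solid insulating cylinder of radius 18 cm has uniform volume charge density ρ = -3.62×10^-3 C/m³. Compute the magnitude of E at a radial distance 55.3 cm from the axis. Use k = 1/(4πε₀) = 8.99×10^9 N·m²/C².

By cylindrical symmetry E is radial; use a coaxial Gaussian cylinder of radius 55.3 cm and length L (r > 18 cm, full cross-section enclosed).
λ_enc = ρ·πR² = (-3.62×10^-3)π(0.18)² = -3.685×10^-4 C/m.
Since E is radial and uniform over the curved surface, Φ = E·2πrL = Q_enc/ε₀ = λ_enc L/ε₀.
E = 2k|λ_enc|/r = 2(8.99×10^9)(3.685e-4)/(0.553) = 1.20×10^7 N/C.

1.20×10^7 N/C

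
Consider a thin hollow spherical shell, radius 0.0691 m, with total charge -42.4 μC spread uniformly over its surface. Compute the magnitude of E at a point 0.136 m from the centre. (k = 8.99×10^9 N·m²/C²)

Use a concentric Gaussian sphere at r = 0.136 m (r > 0.0691 m).
The entire shell is enclosed: Q_enc = -4.24×10^-5 C.
Applying ∮E·dA = Q_enc/ε₀ with Φ = E(4πr²):
E = k|Q_enc|/r² = (8.99×10^9)(4.24×10^-5)/(0.136)² = 2.06e7 N/C.

E ≈ 2.06×10^7 N/C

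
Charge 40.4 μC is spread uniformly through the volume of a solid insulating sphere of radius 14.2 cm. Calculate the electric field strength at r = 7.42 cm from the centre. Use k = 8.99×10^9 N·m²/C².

Use a concentric Gaussian sphere at r = 7.42 cm (r < R).
For a uniform sphere the enclosed fraction is (r/R)³, so Q_enc = (40.4 μC)(0.0742/0.142)³ = 5.764×10^-6 C.
Since E is radial and uniform over the Gaussian sphere, Φ = E·4πr² = Q_enc/ε₀.
E = k|Q_enc|/r² = (8.99×10^9)(5.764×10^-6)/(0.0742)² = 9.41×10^6 N/C.

|E| = 9.41×10^6 V/m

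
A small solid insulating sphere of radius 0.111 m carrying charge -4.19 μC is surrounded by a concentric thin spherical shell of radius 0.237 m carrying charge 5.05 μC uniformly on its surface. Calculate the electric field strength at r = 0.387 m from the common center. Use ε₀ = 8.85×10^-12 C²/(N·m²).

By spherical symmetry E is radial; choose a Gaussian sphere of radius r = 0.387 m (r > 0.237 m, enclosing both).
Q_enc = (-4.19 μC) + (5.05 μC) = 8.60×10^-7 C.
By Gauss's law, ∮E·dA = E·4πr² = Q_enc/ε₀.
E = |Q_enc|/(4πε₀r²) = (8.60×10^-7)/(4π·8.85×10^-12·(0.387)²) = 5.16e4 N/C.

|E| = 5.16×10^4 N/C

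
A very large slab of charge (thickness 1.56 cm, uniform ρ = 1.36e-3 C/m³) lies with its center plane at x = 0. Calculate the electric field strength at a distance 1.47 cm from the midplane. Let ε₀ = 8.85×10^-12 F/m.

The point |x| = 1.47 cm lies outside the slab (half-thickness 0.0078 m). A symmetric pillbox spanning the full slab encloses Q_enc = ρ·d·A.
Flux = 2EA ⇒ E = |ρ|d/(2ε₀), independent of distance outside.
E = (1.36×10^-3)(0.0156)/(2·8.85×10^-12) = 1.20e6 N/C.

1.20e6 N/C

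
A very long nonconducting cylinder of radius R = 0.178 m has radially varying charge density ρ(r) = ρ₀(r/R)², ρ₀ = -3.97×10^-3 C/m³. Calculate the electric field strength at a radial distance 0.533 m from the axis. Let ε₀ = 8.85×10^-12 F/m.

Choose a coaxial cylinder of radius r = 0.533 m (arbitrary length L) as the Gaussian surface (r > R, full charge per length enclosed).
λ_enc = 2π ∫₀^R ρ₀(r'/R)^2 r' dr' = 2πρ₀R²/4 = -1.976×10^-4 C/m.
Since E is radial and uniform over the curved surface, Φ = E·2πrL = Q_enc/ε₀ = λ_enc L/ε₀.
E = |λ_enc|/(2πε₀r) = (1.976e-4)/(2π·8.85×10^-12·0.533) = 6.67×10^6 N/C.

E ≈ 6.67×10^6 N/C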